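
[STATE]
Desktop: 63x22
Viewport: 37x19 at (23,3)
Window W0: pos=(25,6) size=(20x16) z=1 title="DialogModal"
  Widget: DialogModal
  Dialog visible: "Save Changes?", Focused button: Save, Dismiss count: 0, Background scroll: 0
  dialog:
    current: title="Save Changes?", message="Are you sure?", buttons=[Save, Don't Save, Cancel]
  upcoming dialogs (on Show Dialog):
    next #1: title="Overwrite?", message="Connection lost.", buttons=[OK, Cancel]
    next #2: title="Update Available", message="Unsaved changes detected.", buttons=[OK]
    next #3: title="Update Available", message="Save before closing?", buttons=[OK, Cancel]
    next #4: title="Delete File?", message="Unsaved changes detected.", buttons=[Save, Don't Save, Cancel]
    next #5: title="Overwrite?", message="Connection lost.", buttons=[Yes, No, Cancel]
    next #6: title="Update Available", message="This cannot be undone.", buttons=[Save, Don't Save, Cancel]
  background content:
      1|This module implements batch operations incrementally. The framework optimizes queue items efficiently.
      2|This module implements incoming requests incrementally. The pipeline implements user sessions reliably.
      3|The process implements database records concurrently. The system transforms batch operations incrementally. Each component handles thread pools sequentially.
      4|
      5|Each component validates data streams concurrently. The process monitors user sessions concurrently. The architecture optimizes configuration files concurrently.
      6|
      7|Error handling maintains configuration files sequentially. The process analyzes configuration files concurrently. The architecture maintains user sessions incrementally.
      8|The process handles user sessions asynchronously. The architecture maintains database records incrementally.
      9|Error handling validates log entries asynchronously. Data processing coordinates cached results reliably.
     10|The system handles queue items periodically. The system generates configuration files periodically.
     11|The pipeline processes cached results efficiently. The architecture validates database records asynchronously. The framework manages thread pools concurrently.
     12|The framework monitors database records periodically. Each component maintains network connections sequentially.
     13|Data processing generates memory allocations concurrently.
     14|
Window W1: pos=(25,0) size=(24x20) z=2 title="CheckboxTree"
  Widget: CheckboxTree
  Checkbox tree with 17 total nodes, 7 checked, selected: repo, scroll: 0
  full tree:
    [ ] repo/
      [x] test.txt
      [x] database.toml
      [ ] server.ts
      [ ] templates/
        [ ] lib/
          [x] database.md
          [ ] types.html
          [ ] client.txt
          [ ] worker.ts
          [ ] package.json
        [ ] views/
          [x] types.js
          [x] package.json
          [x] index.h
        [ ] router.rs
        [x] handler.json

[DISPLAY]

  ┃>[-] repo/            ┃           
  ┃   [x] test.txt       ┃           
  ┃   [x] database.toml  ┃           
  ┃   [ ] server.ts      ┃           
  ┃   [-] templates/     ┃           
  ┃     [-] lib/         ┃           
  ┃       [x] database.md┃           
  ┃       [ ] types.html ┃           
  ┃       [ ] client.txt ┃           
  ┃       [ ] worker.ts  ┃           
  ┃       [ ] package.jso┃           
  ┃     [x] views/       ┃           
  ┃       [x] types.js   ┃           
  ┃       [x] package.jso┃           
  ┃       [x] index.h    ┃           
  ┃     [ ] router.rs    ┃           
  ┗━━━━━━━━━━━━━━━━━━━━━━┛           
  ┃The framework moni┃               
  ┗━━━━━━━━━━━━━━━━━━┛               


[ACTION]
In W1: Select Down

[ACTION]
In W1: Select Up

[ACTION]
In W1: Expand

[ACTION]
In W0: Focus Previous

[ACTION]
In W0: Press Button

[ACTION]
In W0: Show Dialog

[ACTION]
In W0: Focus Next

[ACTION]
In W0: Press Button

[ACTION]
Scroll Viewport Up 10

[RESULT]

  ┏━━━━━━━━━━━━━━━━━━━━━━┓           
  ┃ CheckboxTree         ┃           
  ┠──────────────────────┨           
  ┃>[-] repo/            ┃           
  ┃   [x] test.txt       ┃           
  ┃   [x] database.toml  ┃           
  ┃   [ ] server.ts      ┃           
  ┃   [-] templates/     ┃           
  ┃     [-] lib/         ┃           
  ┃       [x] database.md┃           
  ┃       [ ] types.html ┃           
  ┃       [ ] client.txt ┃           
  ┃       [ ] worker.ts  ┃           
  ┃       [ ] package.jso┃           
  ┃     [x] views/       ┃           
  ┃       [x] types.js   ┃           
  ┃       [x] package.jso┃           
  ┃       [x] index.h    ┃           
  ┃     [ ] router.rs    ┃           


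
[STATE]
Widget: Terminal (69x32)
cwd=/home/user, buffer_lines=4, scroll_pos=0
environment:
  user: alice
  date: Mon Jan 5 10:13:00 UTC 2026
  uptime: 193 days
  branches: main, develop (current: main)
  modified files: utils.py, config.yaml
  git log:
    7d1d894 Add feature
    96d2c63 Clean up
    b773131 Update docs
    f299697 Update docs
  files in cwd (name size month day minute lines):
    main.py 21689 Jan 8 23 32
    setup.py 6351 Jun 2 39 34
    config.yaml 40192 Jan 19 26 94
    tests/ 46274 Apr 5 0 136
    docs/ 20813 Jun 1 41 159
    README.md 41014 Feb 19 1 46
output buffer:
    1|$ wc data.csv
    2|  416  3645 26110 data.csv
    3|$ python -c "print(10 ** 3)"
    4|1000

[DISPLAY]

$ wc data.csv                                                        
  416  3645 26110 data.csv                                           
$ python -c "print(10 ** 3)"                                         
1000                                                                 
$ █                                                                  
                                                                     
                                                                     
                                                                     
                                                                     
                                                                     
                                                                     
                                                                     
                                                                     
                                                                     
                                                                     
                                                                     
                                                                     
                                                                     
                                                                     
                                                                     
                                                                     
                                                                     
                                                                     
                                                                     
                                                                     
                                                                     
                                                                     
                                                                     
                                                                     
                                                                     
                                                                     
                                                                     


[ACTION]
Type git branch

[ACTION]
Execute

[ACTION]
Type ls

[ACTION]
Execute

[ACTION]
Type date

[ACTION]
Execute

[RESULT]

$ wc data.csv                                                        
  416  3645 26110 data.csv                                           
$ python -c "print(10 ** 3)"                                         
1000                                                                 
$ git branch                                                         
* main                                                               
  develop                                                            
$ ls                                                                 
main.py  setup.py  config.yaml  tests/  docs/  README.md             
$ date                                                               
Mon Jan 5 10:13:00 UTC 2026                                          
$ █                                                                  
                                                                     
                                                                     
                                                                     
                                                                     
                                                                     
                                                                     
                                                                     
                                                                     
                                                                     
                                                                     
                                                                     
                                                                     
                                                                     
                                                                     
                                                                     
                                                                     
                                                                     
                                                                     
                                                                     
                                                                     


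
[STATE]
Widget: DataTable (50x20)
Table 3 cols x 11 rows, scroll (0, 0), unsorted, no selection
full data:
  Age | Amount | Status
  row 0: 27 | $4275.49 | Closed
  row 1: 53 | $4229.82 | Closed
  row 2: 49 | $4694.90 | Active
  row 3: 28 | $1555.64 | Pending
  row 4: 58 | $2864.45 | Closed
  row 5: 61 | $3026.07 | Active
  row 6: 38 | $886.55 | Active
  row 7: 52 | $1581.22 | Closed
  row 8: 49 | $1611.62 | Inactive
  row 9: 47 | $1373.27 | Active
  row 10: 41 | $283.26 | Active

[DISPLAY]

Age│Amount  │Status                               
───┼────────┼────────                             
27 │$4275.49│Closed                               
53 │$4229.82│Closed                               
49 │$4694.90│Active                               
28 │$1555.64│Pending                              
58 │$2864.45│Closed                               
61 │$3026.07│Active                               
38 │$886.55 │Active                               
52 │$1581.22│Closed                               
49 │$1611.62│Inactive                             
47 │$1373.27│Active                               
41 │$283.26 │Active                               
                                                  
                                                  
                                                  
                                                  
                                                  
                                                  
                                                  


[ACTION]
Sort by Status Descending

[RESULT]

Age│Amount  │Status ▼                             
───┼────────┼────────                             
28 │$1555.64│Pending                              
49 │$1611.62│Inactive                             
27 │$4275.49│Closed                               
53 │$4229.82│Closed                               
58 │$2864.45│Closed                               
52 │$1581.22│Closed                               
49 │$4694.90│Active                               
61 │$3026.07│Active                               
38 │$886.55 │Active                               
47 │$1373.27│Active                               
41 │$283.26 │Active                               
                                                  
                                                  
                                                  
                                                  
                                                  
                                                  
                                                  


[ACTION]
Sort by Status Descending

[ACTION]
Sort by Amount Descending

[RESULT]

Age│Amount ▼│Status                               
───┼────────┼────────                             
49 │$4694.90│Active                               
27 │$4275.49│Closed                               
53 │$4229.82│Closed                               
61 │$3026.07│Active                               
58 │$2864.45│Closed                               
49 │$1611.62│Inactive                             
52 │$1581.22│Closed                               
28 │$1555.64│Pending                              
47 │$1373.27│Active                               
38 │$886.55 │Active                               
41 │$283.26 │Active                               
                                                  
                                                  
                                                  
                                                  
                                                  
                                                  
                                                  


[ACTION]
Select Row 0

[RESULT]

Age│Amount ▼│Status                               
───┼────────┼────────                             
>9 │$4694.90│Active                               
27 │$4275.49│Closed                               
53 │$4229.82│Closed                               
61 │$3026.07│Active                               
58 │$2864.45│Closed                               
49 │$1611.62│Inactive                             
52 │$1581.22│Closed                               
28 │$1555.64│Pending                              
47 │$1373.27│Active                               
38 │$886.55 │Active                               
41 │$283.26 │Active                               
                                                  
                                                  
                                                  
                                                  
                                                  
                                                  
                                                  


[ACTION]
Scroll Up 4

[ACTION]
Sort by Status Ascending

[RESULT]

Age│Amount  │Status ▲                             
───┼────────┼────────                             
>9 │$4694.90│Active                               
61 │$3026.07│Active                               
47 │$1373.27│Active                               
38 │$886.55 │Active                               
41 │$283.26 │Active                               
27 │$4275.49│Closed                               
53 │$4229.82│Closed                               
58 │$2864.45│Closed                               
52 │$1581.22│Closed                               
49 │$1611.62│Inactive                             
28 │$1555.64│Pending                              
                                                  
                                                  
                                                  
                                                  
                                                  
                                                  
                                                  


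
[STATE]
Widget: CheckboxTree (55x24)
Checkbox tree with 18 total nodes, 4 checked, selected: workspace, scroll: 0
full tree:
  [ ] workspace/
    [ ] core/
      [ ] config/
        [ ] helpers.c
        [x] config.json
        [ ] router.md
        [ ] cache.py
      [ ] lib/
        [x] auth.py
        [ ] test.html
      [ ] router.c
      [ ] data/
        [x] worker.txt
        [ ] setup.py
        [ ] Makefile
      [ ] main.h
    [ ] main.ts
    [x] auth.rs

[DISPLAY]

>[-] workspace/                                        
   [-] core/                                           
     [-] config/                                       
       [ ] helpers.c                                   
       [x] config.json                                 
       [ ] router.md                                   
       [ ] cache.py                                    
     [-] lib/                                          
       [x] auth.py                                     
       [ ] test.html                                   
     [ ] router.c                                      
     [-] data/                                         
       [x] worker.txt                                  
       [ ] setup.py                                    
       [ ] Makefile                                    
     [ ] main.h                                        
   [ ] main.ts                                         
   [x] auth.rs                                         
                                                       
                                                       
                                                       
                                                       
                                                       
                                                       


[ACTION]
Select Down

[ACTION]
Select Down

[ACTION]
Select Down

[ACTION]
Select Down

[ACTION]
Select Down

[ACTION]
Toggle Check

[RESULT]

 [-] workspace/                                        
   [-] core/                                           
     [-] config/                                       
       [ ] helpers.c                                   
       [x] config.json                                 
>      [x] router.md                                   
       [ ] cache.py                                    
     [-] lib/                                          
       [x] auth.py                                     
       [ ] test.html                                   
     [ ] router.c                                      
     [-] data/                                         
       [x] worker.txt                                  
       [ ] setup.py                                    
       [ ] Makefile                                    
     [ ] main.h                                        
   [ ] main.ts                                         
   [x] auth.rs                                         
                                                       
                                                       
                                                       
                                                       
                                                       
                                                       


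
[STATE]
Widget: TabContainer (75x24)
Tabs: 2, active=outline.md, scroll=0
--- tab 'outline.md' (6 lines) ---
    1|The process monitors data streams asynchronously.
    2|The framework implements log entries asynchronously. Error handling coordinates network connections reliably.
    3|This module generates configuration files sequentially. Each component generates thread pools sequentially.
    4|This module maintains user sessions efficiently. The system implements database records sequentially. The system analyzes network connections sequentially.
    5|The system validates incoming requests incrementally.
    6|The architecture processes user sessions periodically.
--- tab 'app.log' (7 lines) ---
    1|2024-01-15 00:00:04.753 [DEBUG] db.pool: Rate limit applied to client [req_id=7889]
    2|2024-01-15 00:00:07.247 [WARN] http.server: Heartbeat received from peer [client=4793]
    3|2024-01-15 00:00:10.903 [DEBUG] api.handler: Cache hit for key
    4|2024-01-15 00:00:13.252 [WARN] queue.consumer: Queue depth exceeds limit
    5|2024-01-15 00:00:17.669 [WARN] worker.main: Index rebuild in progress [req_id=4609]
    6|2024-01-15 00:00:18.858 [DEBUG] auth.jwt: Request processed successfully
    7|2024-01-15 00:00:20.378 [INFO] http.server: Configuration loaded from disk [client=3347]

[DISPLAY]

[outline.md]│ app.log                                                      
───────────────────────────────────────────────────────────────────────────
The process monitors data streams asynchronously.                          
The framework implements log entries asynchronously. Error handling coordin
This module generates configuration files sequentially. Each component gene
This module maintains user sessions efficiently. The system implements data
The system validates incoming requests incrementally.                      
The architecture processes user sessions periodically.                     
                                                                           
                                                                           
                                                                           
                                                                           
                                                                           
                                                                           
                                                                           
                                                                           
                                                                           
                                                                           
                                                                           
                                                                           
                                                                           
                                                                           
                                                                           
                                                                           


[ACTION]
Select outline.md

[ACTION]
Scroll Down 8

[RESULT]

[outline.md]│ app.log                                                      
───────────────────────────────────────────────────────────────────────────
The architecture processes user sessions periodically.                     
                                                                           
                                                                           
                                                                           
                                                                           
                                                                           
                                                                           
                                                                           
                                                                           
                                                                           
                                                                           
                                                                           
                                                                           
                                                                           
                                                                           
                                                                           
                                                                           
                                                                           
                                                                           
                                                                           
                                                                           
                                                                           


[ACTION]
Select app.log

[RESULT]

 outline.md │[app.log]                                                     
───────────────────────────────────────────────────────────────────────────
2024-01-15 00:00:04.753 [DEBUG] db.pool: Rate limit applied to client [req_
2024-01-15 00:00:07.247 [WARN] http.server: Heartbeat received from peer [c
2024-01-15 00:00:10.903 [DEBUG] api.handler: Cache hit for key             
2024-01-15 00:00:13.252 [WARN] queue.consumer: Queue depth exceeds limit   
2024-01-15 00:00:17.669 [WARN] worker.main: Index rebuild in progress [req_
2024-01-15 00:00:18.858 [DEBUG] auth.jwt: Request processed successfully   
2024-01-15 00:00:20.378 [INFO] http.server: Configuration loaded from disk 
                                                                           
                                                                           
                                                                           
                                                                           
                                                                           
                                                                           
                                                                           
                                                                           
                                                                           
                                                                           
                                                                           
                                                                           
                                                                           
                                                                           
                                                                           


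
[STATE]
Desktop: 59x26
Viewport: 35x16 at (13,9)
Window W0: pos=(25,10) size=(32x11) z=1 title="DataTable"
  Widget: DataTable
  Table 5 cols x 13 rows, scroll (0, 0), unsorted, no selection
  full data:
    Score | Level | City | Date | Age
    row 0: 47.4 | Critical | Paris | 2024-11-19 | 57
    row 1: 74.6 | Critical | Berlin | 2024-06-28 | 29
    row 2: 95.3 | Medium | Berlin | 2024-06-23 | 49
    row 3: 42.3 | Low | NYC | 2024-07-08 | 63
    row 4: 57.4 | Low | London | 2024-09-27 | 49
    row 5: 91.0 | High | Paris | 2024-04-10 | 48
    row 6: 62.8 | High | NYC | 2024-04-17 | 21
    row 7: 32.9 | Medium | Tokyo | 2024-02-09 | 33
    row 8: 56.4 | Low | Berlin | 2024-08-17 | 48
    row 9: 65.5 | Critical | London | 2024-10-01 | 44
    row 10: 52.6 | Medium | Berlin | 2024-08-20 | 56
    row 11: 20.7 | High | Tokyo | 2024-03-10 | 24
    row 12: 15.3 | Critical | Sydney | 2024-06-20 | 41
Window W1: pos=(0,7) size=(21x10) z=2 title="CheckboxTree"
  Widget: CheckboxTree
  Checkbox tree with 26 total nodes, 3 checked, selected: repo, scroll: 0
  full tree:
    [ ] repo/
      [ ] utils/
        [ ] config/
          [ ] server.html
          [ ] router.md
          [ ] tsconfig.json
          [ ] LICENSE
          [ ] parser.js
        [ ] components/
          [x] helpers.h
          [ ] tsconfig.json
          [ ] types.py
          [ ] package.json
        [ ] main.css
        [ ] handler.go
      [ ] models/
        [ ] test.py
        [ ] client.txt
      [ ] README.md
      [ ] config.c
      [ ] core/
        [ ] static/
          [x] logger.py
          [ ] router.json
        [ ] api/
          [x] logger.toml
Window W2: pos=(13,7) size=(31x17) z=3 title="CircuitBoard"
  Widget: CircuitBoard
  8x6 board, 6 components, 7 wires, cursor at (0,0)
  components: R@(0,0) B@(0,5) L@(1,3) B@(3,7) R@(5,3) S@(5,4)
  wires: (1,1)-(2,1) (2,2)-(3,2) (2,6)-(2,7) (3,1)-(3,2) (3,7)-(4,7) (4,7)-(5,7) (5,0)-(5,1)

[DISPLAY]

┠─────────────────────────────┨    
┃   0 1 2 3 4 5 6 7           ┃━━━━
┃0  [R]                  B    ┃    
┃                             ┃────
┃1       ·       L            ┃y  │
┃        │                    ┃───┼
┃2       ·   ·               ·┃is │
┃            │                ┃lin│
┃3       · ─ ·                ┃lin│
┃                             ┃   │
┃4                            ┃don│
┃                             ┃━━━━
┃5   · ─ ·       R   S        ┃    
┃Cursor: (0,0)                ┃    
┗━━━━━━━━━━━━━━━━━━━━━━━━━━━━━┛    
                                   


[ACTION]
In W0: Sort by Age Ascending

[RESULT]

┠─────────────────────────────┨    
┃   0 1 2 3 4 5 6 7           ┃━━━━
┃0  [R]                  B    ┃    
┃                             ┃────
┃1       ·       L            ┃y  │
┃        │                    ┃───┼
┃2       ·   ·               ·┃   │
┃            │                ┃yo │
┃3       · ─ ·                ┃lin│
┃                             ┃yo │
┃4                            ┃ney│
┃                             ┃━━━━
┃5   · ─ ·       R   S        ┃    
┃Cursor: (0,0)                ┃    
┗━━━━━━━━━━━━━━━━━━━━━━━━━━━━━┛    
                                   


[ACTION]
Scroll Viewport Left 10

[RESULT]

──────────┠────────────────────────
-] repo/  ┃   0 1 2 3 4 5 6 7      
 [-] utils┃0  [R]                  
   [ ] con┃                        
     [ ] s┃1       ·       L       
     [ ] r┃        │               
     [ ] t┃2       ·   ·           
━━━━━━━━━━┃            │           
          ┃3       · ─ ·           
          ┃                        
          ┃4                       
          ┃                        
          ┃5   · ─ ·       R   S   
          ┃Cursor: (0,0)           
          ┗━━━━━━━━━━━━━━━━━━━━━━━━
                                   


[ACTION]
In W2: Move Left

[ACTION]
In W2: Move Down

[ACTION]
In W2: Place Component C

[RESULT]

──────────┠────────────────────────
-] repo/  ┃   0 1 2 3 4 5 6 7      
 [-] utils┃0   R                   
   [ ] con┃                        
     [ ] s┃1  [C]  ·       L       
     [ ] r┃        │               
     [ ] t┃2       ·   ·           
━━━━━━━━━━┃            │           
          ┃3       · ─ ·           
          ┃                        
          ┃4                       
          ┃                        
          ┃5   · ─ ·       R   S   
          ┃Cursor: (1,0)           
          ┗━━━━━━━━━━━━━━━━━━━━━━━━
                                   


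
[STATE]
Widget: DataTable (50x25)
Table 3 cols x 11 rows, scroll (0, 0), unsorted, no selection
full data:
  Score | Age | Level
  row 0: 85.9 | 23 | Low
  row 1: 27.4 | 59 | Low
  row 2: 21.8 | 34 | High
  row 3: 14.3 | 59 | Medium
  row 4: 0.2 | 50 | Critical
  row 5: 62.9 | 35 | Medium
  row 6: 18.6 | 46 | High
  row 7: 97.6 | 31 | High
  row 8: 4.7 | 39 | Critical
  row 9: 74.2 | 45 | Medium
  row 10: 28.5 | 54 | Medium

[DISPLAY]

Score│Age│Level                                   
─────┼───┼────────                                
85.9 │23 │Low                                     
27.4 │59 │Low                                     
21.8 │34 │High                                    
14.3 │59 │Medium                                  
0.2  │50 │Critical                                
62.9 │35 │Medium                                  
18.6 │46 │High                                    
97.6 │31 │High                                    
4.7  │39 │Critical                                
74.2 │45 │Medium                                  
28.5 │54 │Medium                                  
                                                  
                                                  
                                                  
                                                  
                                                  
                                                  
                                                  
                                                  
                                                  
                                                  
                                                  
                                                  


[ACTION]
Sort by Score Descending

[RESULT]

Scor▼│Age│Level                                   
─────┼───┼────────                                
97.6 │31 │High                                    
85.9 │23 │Low                                     
74.2 │45 │Medium                                  
62.9 │35 │Medium                                  
28.5 │54 │Medium                                  
27.4 │59 │Low                                     
21.8 │34 │High                                    
18.6 │46 │High                                    
14.3 │59 │Medium                                  
4.7  │39 │Critical                                
0.2  │50 │Critical                                
                                                  
                                                  
                                                  
                                                  
                                                  
                                                  
                                                  
                                                  
                                                  
                                                  
                                                  
                                                  


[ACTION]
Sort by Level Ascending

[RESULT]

Score│Age│Level  ▲                                
─────┼───┼────────                                
4.7  │39 │Critical                                
0.2  │50 │Critical                                
97.6 │31 │High                                    
21.8 │34 │High                                    
18.6 │46 │High                                    
85.9 │23 │Low                                     
27.4 │59 │Low                                     
74.2 │45 │Medium                                  
62.9 │35 │Medium                                  
28.5 │54 │Medium                                  
14.3 │59 │Medium                                  
                                                  
                                                  
                                                  
                                                  
                                                  
                                                  
                                                  
                                                  
                                                  
                                                  
                                                  
                                                  


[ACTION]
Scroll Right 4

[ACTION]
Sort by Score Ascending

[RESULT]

Scor▲│Age│Level                                   
─────┼───┼────────                                
0.2  │50 │Critical                                
4.7  │39 │Critical                                
14.3 │59 │Medium                                  
18.6 │46 │High                                    
21.8 │34 │High                                    
27.4 │59 │Low                                     
28.5 │54 │Medium                                  
62.9 │35 │Medium                                  
74.2 │45 │Medium                                  
85.9 │23 │Low                                     
97.6 │31 │High                                    
                                                  
                                                  
                                                  
                                                  
                                                  
                                                  
                                                  
                                                  
                                                  
                                                  
                                                  
                                                  


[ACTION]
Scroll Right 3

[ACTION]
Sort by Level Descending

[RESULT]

Score│Age│Level  ▼                                
─────┼───┼────────                                
14.3 │59 │Medium                                  
28.5 │54 │Medium                                  
62.9 │35 │Medium                                  
74.2 │45 │Medium                                  
27.4 │59 │Low                                     
85.9 │23 │Low                                     
18.6 │46 │High                                    
21.8 │34 │High                                    
97.6 │31 │High                                    
0.2  │50 │Critical                                
4.7  │39 │Critical                                
                                                  
                                                  
                                                  
                                                  
                                                  
                                                  
                                                  
                                                  
                                                  
                                                  
                                                  
                                                  


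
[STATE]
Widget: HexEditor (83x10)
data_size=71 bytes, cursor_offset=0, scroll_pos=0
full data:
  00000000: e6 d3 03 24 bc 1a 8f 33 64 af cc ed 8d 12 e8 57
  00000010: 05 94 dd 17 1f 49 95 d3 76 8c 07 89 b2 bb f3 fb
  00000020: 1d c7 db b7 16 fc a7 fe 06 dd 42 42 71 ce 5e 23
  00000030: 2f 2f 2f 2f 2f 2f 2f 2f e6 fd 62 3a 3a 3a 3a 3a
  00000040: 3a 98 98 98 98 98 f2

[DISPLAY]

00000000  E6 d3 03 24 bc 1a 8f 33  64 af cc ed 8d 12 e8 57  |...$...3d......W|     
00000010  05 94 dd 17 1f 49 95 d3  76 8c 07 89 b2 bb f3 fb  |.....I..v.......|     
00000020  1d c7 db b7 16 fc a7 fe  06 dd 42 42 71 ce 5e 23  |..........BBq.^#|     
00000030  2f 2f 2f 2f 2f 2f 2f 2f  e6 fd 62 3a 3a 3a 3a 3a  |////////..b:::::|     
00000040  3a 98 98 98 98 98 f2                              |:......         |     
                                                                                   
                                                                                   
                                                                                   
                                                                                   
                                                                                   


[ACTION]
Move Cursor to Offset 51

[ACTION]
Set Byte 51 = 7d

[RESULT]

00000000  e6 d3 03 24 bc 1a 8f 33  64 af cc ed 8d 12 e8 57  |...$...3d......W|     
00000010  05 94 dd 17 1f 49 95 d3  76 8c 07 89 b2 bb f3 fb  |.....I..v.......|     
00000020  1d c7 db b7 16 fc a7 fe  06 dd 42 42 71 ce 5e 23  |..........BBq.^#|     
00000030  2f 2f 2f 7D 2f 2f 2f 2f  e6 fd 62 3a 3a 3a 3a 3a  |///}////..b:::::|     
00000040  3a 98 98 98 98 98 f2                              |:......         |     
                                                                                   
                                                                                   
                                                                                   
                                                                                   
                                                                                   


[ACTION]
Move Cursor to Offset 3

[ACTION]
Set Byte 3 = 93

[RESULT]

00000000  e6 d3 03 93 bc 1a 8f 33  64 af cc ed 8d 12 e8 57  |.......3d......W|     
00000010  05 94 dd 17 1f 49 95 d3  76 8c 07 89 b2 bb f3 fb  |.....I..v.......|     
00000020  1d c7 db b7 16 fc a7 fe  06 dd 42 42 71 ce 5e 23  |..........BBq.^#|     
00000030  2f 2f 2f 7d 2f 2f 2f 2f  e6 fd 62 3a 3a 3a 3a 3a  |///}////..b:::::|     
00000040  3a 98 98 98 98 98 f2                              |:......         |     
                                                                                   
                                                                                   
                                                                                   
                                                                                   
                                                                                   


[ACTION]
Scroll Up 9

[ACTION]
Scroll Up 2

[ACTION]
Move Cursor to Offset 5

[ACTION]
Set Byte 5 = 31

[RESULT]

00000000  e6 d3 03 93 bc 31 8f 33  64 af cc ed 8d 12 e8 57  |.....1.3d......W|     
00000010  05 94 dd 17 1f 49 95 d3  76 8c 07 89 b2 bb f3 fb  |.....I..v.......|     
00000020  1d c7 db b7 16 fc a7 fe  06 dd 42 42 71 ce 5e 23  |..........BBq.^#|     
00000030  2f 2f 2f 7d 2f 2f 2f 2f  e6 fd 62 3a 3a 3a 3a 3a  |///}////..b:::::|     
00000040  3a 98 98 98 98 98 f2                              |:......         |     
                                                                                   
                                                                                   
                                                                                   
                                                                                   
                                                                                   
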